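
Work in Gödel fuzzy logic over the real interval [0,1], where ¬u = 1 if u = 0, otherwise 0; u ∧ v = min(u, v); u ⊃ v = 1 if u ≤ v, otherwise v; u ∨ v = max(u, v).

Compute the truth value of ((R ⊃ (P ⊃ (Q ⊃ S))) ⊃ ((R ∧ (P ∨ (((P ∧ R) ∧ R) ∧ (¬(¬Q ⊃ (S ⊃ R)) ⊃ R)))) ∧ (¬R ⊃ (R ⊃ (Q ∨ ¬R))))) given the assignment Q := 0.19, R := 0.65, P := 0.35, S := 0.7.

(Q ⊃ S): 0.19 ≤ 0.7, so result = 1
(P ⊃ (Q ⊃ S)): 0.35 ≤ 1, so result = 1
(R ⊃ (P ⊃ (Q ⊃ S))): 0.65 ≤ 1, so result = 1
(P ∧ R) = min(0.35, 0.65) = 0.35
((P ∧ R) ∧ R) = min(0.35, 0.65) = 0.35
¬Q: Gödel ¬ of 0.19 = 0 (operand ≠ 0)
(S ⊃ R): 0.7 > 0.65, so result = 0.65
(¬Q ⊃ (S ⊃ R)): 0 ≤ 0.65, so result = 1
¬(¬Q ⊃ (S ⊃ R)): Gödel ¬ of 1 = 0 (operand ≠ 0)
(¬(¬Q ⊃ (S ⊃ R)) ⊃ R): 0 ≤ 0.65, so result = 1
(((P ∧ R) ∧ R) ∧ (¬(¬Q ⊃ (S ⊃ R)) ⊃ R)) = min(0.35, 1) = 0.35
(P ∨ (((P ∧ R) ∧ R) ∧ (¬(¬Q ⊃ (S ⊃ R)) ⊃ R))) = max(0.35, 0.35) = 0.35
(R ∧ (P ∨ (((P ∧ R) ∧ R) ∧ (¬(¬Q ⊃ (S ⊃ R)) ⊃ R)))) = min(0.65, 0.35) = 0.35
¬R: Gödel ¬ of 0.65 = 0 (operand ≠ 0)
¬R: Gödel ¬ of 0.65 = 0 (operand ≠ 0)
(Q ∨ ¬R) = max(0.19, 0) = 0.19
(R ⊃ (Q ∨ ¬R)): 0.65 > 0.19, so result = 0.19
(¬R ⊃ (R ⊃ (Q ∨ ¬R))): 0 ≤ 0.19, so result = 1
((R ∧ (P ∨ (((P ∧ R) ∧ R) ∧ (¬(¬Q ⊃ (S ⊃ R)) ⊃ R)))) ∧ (¬R ⊃ (R ⊃ (Q ∨ ¬R)))) = min(0.35, 1) = 0.35
((R ⊃ (P ⊃ (Q ⊃ S))) ⊃ ((R ∧ (P ∨ (((P ∧ R) ∧ R) ∧ (¬(¬Q ⊃ (S ⊃ R)) ⊃ R)))) ∧ (¬R ⊃ (R ⊃ (Q ∨ ¬R))))): 1 > 0.35, so result = 0.35

0.35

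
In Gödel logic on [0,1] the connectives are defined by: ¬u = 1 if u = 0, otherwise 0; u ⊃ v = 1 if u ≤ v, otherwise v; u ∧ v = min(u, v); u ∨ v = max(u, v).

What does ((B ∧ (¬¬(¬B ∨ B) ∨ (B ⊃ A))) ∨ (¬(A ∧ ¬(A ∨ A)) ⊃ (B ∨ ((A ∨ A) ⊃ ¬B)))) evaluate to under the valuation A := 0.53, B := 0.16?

0.16

¬B: Gödel ¬ of 0.16 = 0 (operand ≠ 0)
(¬B ∨ B) = max(0, 0.16) = 0.16
¬(¬B ∨ B): Gödel ¬ of 0.16 = 0 (operand ≠ 0)
¬¬(¬B ∨ B): Gödel ¬ of 0 = 1 (operand is 0)
(B ⊃ A): 0.16 ≤ 0.53, so result = 1
(¬¬(¬B ∨ B) ∨ (B ⊃ A)) = max(1, 1) = 1
(B ∧ (¬¬(¬B ∨ B) ∨ (B ⊃ A))) = min(0.16, 1) = 0.16
(A ∨ A) = max(0.53, 0.53) = 0.53
¬(A ∨ A): Gödel ¬ of 0.53 = 0 (operand ≠ 0)
(A ∧ ¬(A ∨ A)) = min(0.53, 0) = 0
¬(A ∧ ¬(A ∨ A)): Gödel ¬ of 0 = 1 (operand is 0)
(A ∨ A) = max(0.53, 0.53) = 0.53
¬B: Gödel ¬ of 0.16 = 0 (operand ≠ 0)
((A ∨ A) ⊃ ¬B): 0.53 > 0, so result = 0
(B ∨ ((A ∨ A) ⊃ ¬B)) = max(0.16, 0) = 0.16
(¬(A ∧ ¬(A ∨ A)) ⊃ (B ∨ ((A ∨ A) ⊃ ¬B))): 1 > 0.16, so result = 0.16
((B ∧ (¬¬(¬B ∨ B) ∨ (B ⊃ A))) ∨ (¬(A ∧ ¬(A ∨ A)) ⊃ (B ∨ ((A ∨ A) ⊃ ¬B)))) = max(0.16, 0.16) = 0.16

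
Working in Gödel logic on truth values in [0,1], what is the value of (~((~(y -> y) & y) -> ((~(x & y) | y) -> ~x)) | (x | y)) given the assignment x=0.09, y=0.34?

0.34

(y -> y): 0.34 ≤ 0.34, so result = 1
~(y -> y): Gödel ¬ of 1 = 0 (operand ≠ 0)
(~(y -> y) & y) = min(0, 0.34) = 0
(x & y) = min(0.09, 0.34) = 0.09
~(x & y): Gödel ¬ of 0.09 = 0 (operand ≠ 0)
(~(x & y) | y) = max(0, 0.34) = 0.34
~x: Gödel ¬ of 0.09 = 0 (operand ≠ 0)
((~(x & y) | y) -> ~x): 0.34 > 0, so result = 0
((~(y -> y) & y) -> ((~(x & y) | y) -> ~x)): 0 ≤ 0, so result = 1
~((~(y -> y) & y) -> ((~(x & y) | y) -> ~x)): Gödel ¬ of 1 = 0 (operand ≠ 0)
(x | y) = max(0.09, 0.34) = 0.34
(~((~(y -> y) & y) -> ((~(x & y) | y) -> ~x)) | (x | y)) = max(0, 0.34) = 0.34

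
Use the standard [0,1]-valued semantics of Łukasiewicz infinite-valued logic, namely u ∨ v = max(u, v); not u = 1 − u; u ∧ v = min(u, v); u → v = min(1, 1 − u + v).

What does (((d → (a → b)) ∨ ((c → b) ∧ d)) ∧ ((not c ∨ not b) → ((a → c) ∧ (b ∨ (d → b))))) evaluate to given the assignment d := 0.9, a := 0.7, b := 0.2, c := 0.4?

(a → b): min(1, 1 − 0.7 + 0.2) = 0.5
(d → (a → b)): min(1, 1 − 0.9 + 0.5) = 0.6
(c → b): min(1, 1 − 0.4 + 0.2) = 0.8
((c → b) ∧ d) = min(0.8, 0.9) = 0.8
((d → (a → b)) ∨ ((c → b) ∧ d)) = max(0.6, 0.8) = 0.8
not c: Łukasiewicz ¬ gives 1 − 0.4 = 0.6
not b: Łukasiewicz ¬ gives 1 − 0.2 = 0.8
(not c ∨ not b) = max(0.6, 0.8) = 0.8
(a → c): min(1, 1 − 0.7 + 0.4) = 0.7
(d → b): min(1, 1 − 0.9 + 0.2) = 0.3
(b ∨ (d → b)) = max(0.2, 0.3) = 0.3
((a → c) ∧ (b ∨ (d → b))) = min(0.7, 0.3) = 0.3
((not c ∨ not b) → ((a → c) ∧ (b ∨ (d → b)))): min(1, 1 − 0.8 + 0.3) = 0.5
(((d → (a → b)) ∨ ((c → b) ∧ d)) ∧ ((not c ∨ not b) → ((a → c) ∧ (b ∨ (d → b))))) = min(0.8, 0.5) = 0.5

0.50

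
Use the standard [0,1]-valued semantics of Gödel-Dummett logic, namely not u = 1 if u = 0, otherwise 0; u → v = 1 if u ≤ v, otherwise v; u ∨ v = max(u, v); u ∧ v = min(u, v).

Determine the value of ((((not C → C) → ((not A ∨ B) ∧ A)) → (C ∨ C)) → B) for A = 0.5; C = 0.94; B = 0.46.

not C: Gödel ¬ of 0.94 = 0 (operand ≠ 0)
(not C → C): 0 ≤ 0.94, so result = 1
not A: Gödel ¬ of 0.5 = 0 (operand ≠ 0)
(not A ∨ B) = max(0, 0.46) = 0.46
((not A ∨ B) ∧ A) = min(0.46, 0.5) = 0.46
((not C → C) → ((not A ∨ B) ∧ A)): 1 > 0.46, so result = 0.46
(C ∨ C) = max(0.94, 0.94) = 0.94
(((not C → C) → ((not A ∨ B) ∧ A)) → (C ∨ C)): 0.46 ≤ 0.94, so result = 1
((((not C → C) → ((not A ∨ B) ∧ A)) → (C ∨ C)) → B): 1 > 0.46, so result = 0.46

0.46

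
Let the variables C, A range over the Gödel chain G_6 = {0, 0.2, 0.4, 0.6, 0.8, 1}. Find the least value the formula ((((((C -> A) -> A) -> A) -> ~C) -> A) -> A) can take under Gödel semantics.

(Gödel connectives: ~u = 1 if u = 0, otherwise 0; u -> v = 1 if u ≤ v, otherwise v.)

The minimum is attained at C = 0.2, A = 0.2:
  (C -> A): 0.2 ≤ 0.2, so result = 1
  ((C -> A) -> A): 1 > 0.2, so result = 0.2
  (((C -> A) -> A) -> A): 0.2 ≤ 0.2, so result = 1
  ~C: Gödel ¬ of 0.2 = 0 (operand ≠ 0)
  ((((C -> A) -> A) -> A) -> ~C): 1 > 0, so result = 0
  (((((C -> A) -> A) -> A) -> ~C) -> A): 0 ≤ 0.2, so result = 1
  ((((((C -> A) -> A) -> A) -> ~C) -> A) -> A): 1 > 0.2, so result = 0.2
Checking all 36 assignments confirms none give a value below 0.20.

0.20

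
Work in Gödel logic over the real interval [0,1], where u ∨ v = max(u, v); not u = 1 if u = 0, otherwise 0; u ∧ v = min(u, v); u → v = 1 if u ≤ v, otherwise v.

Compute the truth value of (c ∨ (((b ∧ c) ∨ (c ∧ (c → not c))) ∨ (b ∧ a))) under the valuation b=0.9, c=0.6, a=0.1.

(b ∧ c) = min(0.9, 0.6) = 0.6
not c: Gödel ¬ of 0.6 = 0 (operand ≠ 0)
(c → not c): 0.6 > 0, so result = 0
(c ∧ (c → not c)) = min(0.6, 0) = 0
((b ∧ c) ∨ (c ∧ (c → not c))) = max(0.6, 0) = 0.6
(b ∧ a) = min(0.9, 0.1) = 0.1
(((b ∧ c) ∨ (c ∧ (c → not c))) ∨ (b ∧ a)) = max(0.6, 0.1) = 0.6
(c ∨ (((b ∧ c) ∨ (c ∧ (c → not c))) ∨ (b ∧ a))) = max(0.6, 0.6) = 0.6

0.60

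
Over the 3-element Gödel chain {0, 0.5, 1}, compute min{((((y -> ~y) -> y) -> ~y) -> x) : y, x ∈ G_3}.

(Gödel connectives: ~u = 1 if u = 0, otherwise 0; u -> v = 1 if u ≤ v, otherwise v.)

The minimum is attained at y = 0, x = 0:
  ~y: Gödel ¬ of 0 = 1 (operand is 0)
  (y -> ~y): 0 ≤ 1, so result = 1
  ((y -> ~y) -> y): 1 > 0, so result = 0
  ~y: Gödel ¬ of 0 = 1 (operand is 0)
  (((y -> ~y) -> y) -> ~y): 0 ≤ 1, so result = 1
  ((((y -> ~y) -> y) -> ~y) -> x): 1 > 0, so result = 0
Checking all 9 assignments confirms none give a value below 0.00.

0.00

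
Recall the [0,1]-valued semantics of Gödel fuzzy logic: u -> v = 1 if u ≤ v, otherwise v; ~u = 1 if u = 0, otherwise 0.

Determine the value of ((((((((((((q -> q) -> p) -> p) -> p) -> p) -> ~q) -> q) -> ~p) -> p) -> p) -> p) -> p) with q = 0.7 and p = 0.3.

0.30

(q -> q): 0.7 ≤ 0.7, so result = 1
((q -> q) -> p): 1 > 0.3, so result = 0.3
(((q -> q) -> p) -> p): 0.3 ≤ 0.3, so result = 1
((((q -> q) -> p) -> p) -> p): 1 > 0.3, so result = 0.3
(((((q -> q) -> p) -> p) -> p) -> p): 0.3 ≤ 0.3, so result = 1
~q: Gödel ¬ of 0.7 = 0 (operand ≠ 0)
((((((q -> q) -> p) -> p) -> p) -> p) -> ~q): 1 > 0, so result = 0
(((((((q -> q) -> p) -> p) -> p) -> p) -> ~q) -> q): 0 ≤ 0.7, so result = 1
~p: Gödel ¬ of 0.3 = 0 (operand ≠ 0)
((((((((q -> q) -> p) -> p) -> p) -> p) -> ~q) -> q) -> ~p): 1 > 0, so result = 0
(((((((((q -> q) -> p) -> p) -> p) -> p) -> ~q) -> q) -> ~p) -> p): 0 ≤ 0.3, so result = 1
((((((((((q -> q) -> p) -> p) -> p) -> p) -> ~q) -> q) -> ~p) -> p) -> p): 1 > 0.3, so result = 0.3
(((((((((((q -> q) -> p) -> p) -> p) -> p) -> ~q) -> q) -> ~p) -> p) -> p) -> p): 0.3 ≤ 0.3, so result = 1
((((((((((((q -> q) -> p) -> p) -> p) -> p) -> ~q) -> q) -> ~p) -> p) -> p) -> p) -> p): 1 > 0.3, so result = 0.3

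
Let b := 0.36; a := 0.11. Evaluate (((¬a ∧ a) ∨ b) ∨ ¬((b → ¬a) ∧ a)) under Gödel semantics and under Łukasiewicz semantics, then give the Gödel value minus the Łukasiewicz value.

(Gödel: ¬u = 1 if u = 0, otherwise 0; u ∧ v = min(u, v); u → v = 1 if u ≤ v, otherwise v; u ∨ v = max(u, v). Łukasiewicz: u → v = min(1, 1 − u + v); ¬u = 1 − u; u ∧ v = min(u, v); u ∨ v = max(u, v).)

Gödel evaluation:
  ¬a: Gödel ¬ of 0.11 = 0 (operand ≠ 0)
  (¬a ∧ a) = min(0, 0.11) = 0
  ((¬a ∧ a) ∨ b) = max(0, 0.36) = 0.36
  ¬a: Gödel ¬ of 0.11 = 0 (operand ≠ 0)
  (b → ¬a): 0.36 > 0, so result = 0
  ((b → ¬a) ∧ a) = min(0, 0.11) = 0
  ¬((b → ¬a) ∧ a): Gödel ¬ of 0 = 1 (operand is 0)
  (((¬a ∧ a) ∨ b) ∨ ¬((b → ¬a) ∧ a)) = max(0.36, 1) = 1
  Gödel value = 1
Łukasiewicz evaluation:
  ¬a: Łukasiewicz ¬ gives 1 − 0.11 = 0.89
  (¬a ∧ a) = min(0.89, 0.11) = 0.11
  ((¬a ∧ a) ∨ b) = max(0.11, 0.36) = 0.36
  ¬a: Łukasiewicz ¬ gives 1 − 0.11 = 0.89
  (b → ¬a): min(1, 1 − 0.36 + 0.89) = 1
  ((b → ¬a) ∧ a) = min(1, 0.11) = 0.11
  ¬((b → ¬a) ∧ a): Łukasiewicz ¬ gives 1 − 0.11 = 0.89
  (((¬a ∧ a) ∨ b) ∨ ¬((b → ¬a) ∧ a)) = max(0.36, 0.89) = 0.89
  Łukasiewicz value = 0.89
Difference: 1 − 0.89 = 0.11

0.11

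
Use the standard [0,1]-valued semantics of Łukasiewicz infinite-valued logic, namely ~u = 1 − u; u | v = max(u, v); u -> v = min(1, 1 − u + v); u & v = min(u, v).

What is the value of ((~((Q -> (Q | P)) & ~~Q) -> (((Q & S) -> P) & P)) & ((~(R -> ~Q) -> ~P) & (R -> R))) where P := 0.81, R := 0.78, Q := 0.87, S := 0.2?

(Q | P) = max(0.87, 0.81) = 0.87
(Q -> (Q | P)): min(1, 1 − 0.87 + 0.87) = 1
~Q: Łukasiewicz ¬ gives 1 − 0.87 = 0.13
~~Q: Łukasiewicz ¬ gives 1 − 0.13 = 0.87
((Q -> (Q | P)) & ~~Q) = min(1, 0.87) = 0.87
~((Q -> (Q | P)) & ~~Q): Łukasiewicz ¬ gives 1 − 0.87 = 0.13
(Q & S) = min(0.87, 0.2) = 0.2
((Q & S) -> P): min(1, 1 − 0.2 + 0.81) = 1
(((Q & S) -> P) & P) = min(1, 0.81) = 0.81
(~((Q -> (Q | P)) & ~~Q) -> (((Q & S) -> P) & P)): min(1, 1 − 0.13 + 0.81) = 1
~Q: Łukasiewicz ¬ gives 1 − 0.87 = 0.13
(R -> ~Q): min(1, 1 − 0.78 + 0.13) = 0.35
~(R -> ~Q): Łukasiewicz ¬ gives 1 − 0.35 = 0.65
~P: Łukasiewicz ¬ gives 1 − 0.81 = 0.19
(~(R -> ~Q) -> ~P): min(1, 1 − 0.65 + 0.19) = 0.54
(R -> R): min(1, 1 − 0.78 + 0.78) = 1
((~(R -> ~Q) -> ~P) & (R -> R)) = min(0.54, 1) = 0.54
((~((Q -> (Q | P)) & ~~Q) -> (((Q & S) -> P) & P)) & ((~(R -> ~Q) -> ~P) & (R -> R))) = min(1, 0.54) = 0.54

0.54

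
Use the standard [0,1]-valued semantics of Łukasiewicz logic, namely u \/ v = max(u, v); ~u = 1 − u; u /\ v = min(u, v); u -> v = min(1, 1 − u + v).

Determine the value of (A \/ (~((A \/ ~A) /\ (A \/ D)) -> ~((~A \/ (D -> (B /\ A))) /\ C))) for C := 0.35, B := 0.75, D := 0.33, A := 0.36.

1.00

~A: Łukasiewicz ¬ gives 1 − 0.36 = 0.64
(A \/ ~A) = max(0.36, 0.64) = 0.64
(A \/ D) = max(0.36, 0.33) = 0.36
((A \/ ~A) /\ (A \/ D)) = min(0.64, 0.36) = 0.36
~((A \/ ~A) /\ (A \/ D)): Łukasiewicz ¬ gives 1 − 0.36 = 0.64
~A: Łukasiewicz ¬ gives 1 − 0.36 = 0.64
(B /\ A) = min(0.75, 0.36) = 0.36
(D -> (B /\ A)): min(1, 1 − 0.33 + 0.36) = 1
(~A \/ (D -> (B /\ A))) = max(0.64, 1) = 1
((~A \/ (D -> (B /\ A))) /\ C) = min(1, 0.35) = 0.35
~((~A \/ (D -> (B /\ A))) /\ C): Łukasiewicz ¬ gives 1 − 0.35 = 0.65
(~((A \/ ~A) /\ (A \/ D)) -> ~((~A \/ (D -> (B /\ A))) /\ C)): min(1, 1 − 0.64 + 0.65) = 1
(A \/ (~((A \/ ~A) /\ (A \/ D)) -> ~((~A \/ (D -> (B /\ A))) /\ C))) = max(0.36, 1) = 1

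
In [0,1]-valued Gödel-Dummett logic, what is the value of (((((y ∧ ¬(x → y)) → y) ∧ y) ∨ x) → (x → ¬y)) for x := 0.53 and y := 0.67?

(x → y): 0.53 ≤ 0.67, so result = 1
¬(x → y): Gödel ¬ of 1 = 0 (operand ≠ 0)
(y ∧ ¬(x → y)) = min(0.67, 0) = 0
((y ∧ ¬(x → y)) → y): 0 ≤ 0.67, so result = 1
(((y ∧ ¬(x → y)) → y) ∧ y) = min(1, 0.67) = 0.67
((((y ∧ ¬(x → y)) → y) ∧ y) ∨ x) = max(0.67, 0.53) = 0.67
¬y: Gödel ¬ of 0.67 = 0 (operand ≠ 0)
(x → ¬y): 0.53 > 0, so result = 0
(((((y ∧ ¬(x → y)) → y) ∧ y) ∨ x) → (x → ¬y)): 0.67 > 0, so result = 0

0.00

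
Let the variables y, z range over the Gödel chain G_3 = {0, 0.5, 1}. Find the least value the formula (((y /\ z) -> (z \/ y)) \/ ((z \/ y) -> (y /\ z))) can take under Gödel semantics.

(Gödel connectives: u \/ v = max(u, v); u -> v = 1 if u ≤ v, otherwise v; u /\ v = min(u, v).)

Every assignment gives 1. For instance at y = 0, z = 0:
  (y /\ z) = min(0, 0) = 0
  (z \/ y) = max(0, 0) = 0
  ((y /\ z) -> (z \/ y)): 0 ≤ 0, so result = 1
  (z \/ y) = max(0, 0) = 0
  (y /\ z) = min(0, 0) = 0
  ((z \/ y) -> (y /\ z)): 0 ≤ 0, so result = 1
  (((y /\ z) -> (z \/ y)) \/ ((z \/ y) -> (y /\ z))) = max(1, 1) = 1
All 9 assignments give value 1 — the formula is a G_3-tautology.

1.00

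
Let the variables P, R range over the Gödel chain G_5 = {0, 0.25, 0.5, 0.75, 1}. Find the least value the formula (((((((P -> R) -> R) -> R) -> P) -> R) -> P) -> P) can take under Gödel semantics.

0.25

The minimum is attained at P = 0.25, R = 0:
  (P -> R): 0.25 > 0, so result = 0
  ((P -> R) -> R): 0 ≤ 0, so result = 1
  (((P -> R) -> R) -> R): 1 > 0, so result = 0
  ((((P -> R) -> R) -> R) -> P): 0 ≤ 0.25, so result = 1
  (((((P -> R) -> R) -> R) -> P) -> R): 1 > 0, so result = 0
  ((((((P -> R) -> R) -> R) -> P) -> R) -> P): 0 ≤ 0.25, so result = 1
  (((((((P -> R) -> R) -> R) -> P) -> R) -> P) -> P): 1 > 0.25, so result = 0.25
Checking all 25 assignments confirms none give a value below 0.25.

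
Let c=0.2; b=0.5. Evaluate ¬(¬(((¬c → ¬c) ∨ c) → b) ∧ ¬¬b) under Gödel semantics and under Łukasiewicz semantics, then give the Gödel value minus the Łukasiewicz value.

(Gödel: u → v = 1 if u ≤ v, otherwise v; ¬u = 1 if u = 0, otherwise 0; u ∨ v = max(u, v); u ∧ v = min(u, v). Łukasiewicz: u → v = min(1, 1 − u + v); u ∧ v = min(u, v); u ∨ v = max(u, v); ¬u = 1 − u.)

Gödel evaluation:
  ¬c: Gödel ¬ of 0.2 = 0 (operand ≠ 0)
  ¬c: Gödel ¬ of 0.2 = 0 (operand ≠ 0)
  (¬c → ¬c): 0 ≤ 0, so result = 1
  ((¬c → ¬c) ∨ c) = max(1, 0.2) = 1
  (((¬c → ¬c) ∨ c) → b): 1 > 0.5, so result = 0.5
  ¬(((¬c → ¬c) ∨ c) → b): Gödel ¬ of 0.5 = 0 (operand ≠ 0)
  ¬b: Gödel ¬ of 0.5 = 0 (operand ≠ 0)
  ¬¬b: Gödel ¬ of 0 = 1 (operand is 0)
  (¬(((¬c → ¬c) ∨ c) → b) ∧ ¬¬b) = min(0, 1) = 0
  ¬(¬(((¬c → ¬c) ∨ c) → b) ∧ ¬¬b): Gödel ¬ of 0 = 1 (operand is 0)
  Gödel value = 1
Łukasiewicz evaluation:
  ¬c: Łukasiewicz ¬ gives 1 − 0.2 = 0.8
  ¬c: Łukasiewicz ¬ gives 1 − 0.2 = 0.8
  (¬c → ¬c): min(1, 1 − 0.8 + 0.8) = 1
  ((¬c → ¬c) ∨ c) = max(1, 0.2) = 1
  (((¬c → ¬c) ∨ c) → b): min(1, 1 − 1 + 0.5) = 0.5
  ¬(((¬c → ¬c) ∨ c) → b): Łukasiewicz ¬ gives 1 − 0.5 = 0.5
  ¬b: Łukasiewicz ¬ gives 1 − 0.5 = 0.5
  ¬¬b: Łukasiewicz ¬ gives 1 − 0.5 = 0.5
  (¬(((¬c → ¬c) ∨ c) → b) ∧ ¬¬b) = min(0.5, 0.5) = 0.5
  ¬(¬(((¬c → ¬c) ∨ c) → b) ∧ ¬¬b): Łukasiewicz ¬ gives 1 − 0.5 = 0.5
  Łukasiewicz value = 0.5
Difference: 1 − 0.5 = 0.50

0.50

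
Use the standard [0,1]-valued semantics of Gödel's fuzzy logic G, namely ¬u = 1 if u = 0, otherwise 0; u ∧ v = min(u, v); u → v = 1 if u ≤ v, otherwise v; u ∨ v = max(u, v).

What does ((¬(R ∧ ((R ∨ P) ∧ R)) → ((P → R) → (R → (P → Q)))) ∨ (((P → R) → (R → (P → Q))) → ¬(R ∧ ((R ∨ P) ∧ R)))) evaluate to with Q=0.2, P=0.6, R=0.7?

(R ∨ P) = max(0.7, 0.6) = 0.7
((R ∨ P) ∧ R) = min(0.7, 0.7) = 0.7
(R ∧ ((R ∨ P) ∧ R)) = min(0.7, 0.7) = 0.7
¬(R ∧ ((R ∨ P) ∧ R)): Gödel ¬ of 0.7 = 0 (operand ≠ 0)
(P → R): 0.6 ≤ 0.7, so result = 1
(P → Q): 0.6 > 0.2, so result = 0.2
(R → (P → Q)): 0.7 > 0.2, so result = 0.2
((P → R) → (R → (P → Q))): 1 > 0.2, so result = 0.2
(¬(R ∧ ((R ∨ P) ∧ R)) → ((P → R) → (R → (P → Q)))): 0 ≤ 0.2, so result = 1
(P → R): 0.6 ≤ 0.7, so result = 1
(P → Q): 0.6 > 0.2, so result = 0.2
(R → (P → Q)): 0.7 > 0.2, so result = 0.2
((P → R) → (R → (P → Q))): 1 > 0.2, so result = 0.2
(R ∨ P) = max(0.7, 0.6) = 0.7
((R ∨ P) ∧ R) = min(0.7, 0.7) = 0.7
(R ∧ ((R ∨ P) ∧ R)) = min(0.7, 0.7) = 0.7
¬(R ∧ ((R ∨ P) ∧ R)): Gödel ¬ of 0.7 = 0 (operand ≠ 0)
(((P → R) → (R → (P → Q))) → ¬(R ∧ ((R ∨ P) ∧ R))): 0.2 > 0, so result = 0
((¬(R ∧ ((R ∨ P) ∧ R)) → ((P → R) → (R → (P → Q)))) ∨ (((P → R) → (R → (P → Q))) → ¬(R ∧ ((R ∨ P) ∧ R)))) = max(1, 0) = 1

1.00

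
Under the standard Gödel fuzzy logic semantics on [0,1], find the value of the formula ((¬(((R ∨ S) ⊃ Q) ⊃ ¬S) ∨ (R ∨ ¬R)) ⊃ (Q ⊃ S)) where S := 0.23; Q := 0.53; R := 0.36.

0.23

(R ∨ S) = max(0.36, 0.23) = 0.36
((R ∨ S) ⊃ Q): 0.36 ≤ 0.53, so result = 1
¬S: Gödel ¬ of 0.23 = 0 (operand ≠ 0)
(((R ∨ S) ⊃ Q) ⊃ ¬S): 1 > 0, so result = 0
¬(((R ∨ S) ⊃ Q) ⊃ ¬S): Gödel ¬ of 0 = 1 (operand is 0)
¬R: Gödel ¬ of 0.36 = 0 (operand ≠ 0)
(R ∨ ¬R) = max(0.36, 0) = 0.36
(¬(((R ∨ S) ⊃ Q) ⊃ ¬S) ∨ (R ∨ ¬R)) = max(1, 0.36) = 1
(Q ⊃ S): 0.53 > 0.23, so result = 0.23
((¬(((R ∨ S) ⊃ Q) ⊃ ¬S) ∨ (R ∨ ¬R)) ⊃ (Q ⊃ S)): 1 > 0.23, so result = 0.23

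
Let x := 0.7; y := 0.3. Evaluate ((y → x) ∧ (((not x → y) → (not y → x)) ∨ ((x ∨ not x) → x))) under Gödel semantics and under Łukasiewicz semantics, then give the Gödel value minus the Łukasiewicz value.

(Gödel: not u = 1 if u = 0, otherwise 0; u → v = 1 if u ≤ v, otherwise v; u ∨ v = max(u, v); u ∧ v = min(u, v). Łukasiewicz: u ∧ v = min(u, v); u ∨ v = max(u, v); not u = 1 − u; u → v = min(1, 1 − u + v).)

Gödel evaluation:
  (y → x): 0.3 ≤ 0.7, so result = 1
  not x: Gödel ¬ of 0.7 = 0 (operand ≠ 0)
  (not x → y): 0 ≤ 0.3, so result = 1
  not y: Gödel ¬ of 0.3 = 0 (operand ≠ 0)
  (not y → x): 0 ≤ 0.7, so result = 1
  ((not x → y) → (not y → x)): 1 ≤ 1, so result = 1
  not x: Gödel ¬ of 0.7 = 0 (operand ≠ 0)
  (x ∨ not x) = max(0.7, 0) = 0.7
  ((x ∨ not x) → x): 0.7 ≤ 0.7, so result = 1
  (((not x → y) → (not y → x)) ∨ ((x ∨ not x) → x)) = max(1, 1) = 1
  ((y → x) ∧ (((not x → y) → (not y → x)) ∨ ((x ∨ not x) → x))) = min(1, 1) = 1
  Gödel value = 1
Łukasiewicz evaluation:
  (y → x): min(1, 1 − 0.3 + 0.7) = 1
  not x: Łukasiewicz ¬ gives 1 − 0.7 = 0.3
  (not x → y): min(1, 1 − 0.3 + 0.3) = 1
  not y: Łukasiewicz ¬ gives 1 − 0.3 = 0.7
  (not y → x): min(1, 1 − 0.7 + 0.7) = 1
  ((not x → y) → (not y → x)): min(1, 1 − 1 + 1) = 1
  not x: Łukasiewicz ¬ gives 1 − 0.7 = 0.3
  (x ∨ not x) = max(0.7, 0.3) = 0.7
  ((x ∨ not x) → x): min(1, 1 − 0.7 + 0.7) = 1
  (((not x → y) → (not y → x)) ∨ ((x ∨ not x) → x)) = max(1, 1) = 1
  ((y → x) ∧ (((not x → y) → (not y → x)) ∨ ((x ∨ not x) → x))) = min(1, 1) = 1
  Łukasiewicz value = 1
Difference: 1 − 1 = 0.00

0.00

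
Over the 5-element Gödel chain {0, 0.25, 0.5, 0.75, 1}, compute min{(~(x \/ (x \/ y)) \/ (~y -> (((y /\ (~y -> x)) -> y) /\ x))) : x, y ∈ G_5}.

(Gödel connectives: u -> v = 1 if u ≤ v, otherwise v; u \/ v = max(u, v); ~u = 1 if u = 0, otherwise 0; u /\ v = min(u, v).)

The minimum is attained at x = 0.25, y = 0:
  (x \/ y) = max(0.25, 0) = 0.25
  (x \/ (x \/ y)) = max(0.25, 0.25) = 0.25
  ~(x \/ (x \/ y)): Gödel ¬ of 0.25 = 0 (operand ≠ 0)
  ~y: Gödel ¬ of 0 = 1 (operand is 0)
  ~y: Gödel ¬ of 0 = 1 (operand is 0)
  (~y -> x): 1 > 0.25, so result = 0.25
  (y /\ (~y -> x)) = min(0, 0.25) = 0
  ((y /\ (~y -> x)) -> y): 0 ≤ 0, so result = 1
  (((y /\ (~y -> x)) -> y) /\ x) = min(1, 0.25) = 0.25
  (~y -> (((y /\ (~y -> x)) -> y) /\ x)): 1 > 0.25, so result = 0.25
  (~(x \/ (x \/ y)) \/ (~y -> (((y /\ (~y -> x)) -> y) /\ x))) = max(0, 0.25) = 0.25
Checking all 25 assignments confirms none give a value below 0.25.

0.25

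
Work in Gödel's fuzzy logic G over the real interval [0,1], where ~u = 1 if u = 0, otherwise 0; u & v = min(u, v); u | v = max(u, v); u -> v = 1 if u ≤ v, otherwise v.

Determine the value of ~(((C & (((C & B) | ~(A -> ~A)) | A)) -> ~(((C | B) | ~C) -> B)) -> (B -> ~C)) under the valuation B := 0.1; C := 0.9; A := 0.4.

0.00

(C & B) = min(0.9, 0.1) = 0.1
~A: Gödel ¬ of 0.4 = 0 (operand ≠ 0)
(A -> ~A): 0.4 > 0, so result = 0
~(A -> ~A): Gödel ¬ of 0 = 1 (operand is 0)
((C & B) | ~(A -> ~A)) = max(0.1, 1) = 1
(((C & B) | ~(A -> ~A)) | A) = max(1, 0.4) = 1
(C & (((C & B) | ~(A -> ~A)) | A)) = min(0.9, 1) = 0.9
(C | B) = max(0.9, 0.1) = 0.9
~C: Gödel ¬ of 0.9 = 0 (operand ≠ 0)
((C | B) | ~C) = max(0.9, 0) = 0.9
(((C | B) | ~C) -> B): 0.9 > 0.1, so result = 0.1
~(((C | B) | ~C) -> B): Gödel ¬ of 0.1 = 0 (operand ≠ 0)
((C & (((C & B) | ~(A -> ~A)) | A)) -> ~(((C | B) | ~C) -> B)): 0.9 > 0, so result = 0
~C: Gödel ¬ of 0.9 = 0 (operand ≠ 0)
(B -> ~C): 0.1 > 0, so result = 0
(((C & (((C & B) | ~(A -> ~A)) | A)) -> ~(((C | B) | ~C) -> B)) -> (B -> ~C)): 0 ≤ 0, so result = 1
~(((C & (((C & B) | ~(A -> ~A)) | A)) -> ~(((C | B) | ~C) -> B)) -> (B -> ~C)): Gödel ¬ of 1 = 0 (operand ≠ 0)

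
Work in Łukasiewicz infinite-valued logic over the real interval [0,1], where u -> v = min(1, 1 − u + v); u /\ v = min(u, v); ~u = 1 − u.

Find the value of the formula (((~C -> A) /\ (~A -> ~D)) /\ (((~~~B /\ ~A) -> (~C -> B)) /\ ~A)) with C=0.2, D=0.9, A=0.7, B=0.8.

0.30

~C: Łukasiewicz ¬ gives 1 − 0.2 = 0.8
(~C -> A): min(1, 1 − 0.8 + 0.7) = 0.9
~A: Łukasiewicz ¬ gives 1 − 0.7 = 0.3
~D: Łukasiewicz ¬ gives 1 − 0.9 = 0.1
(~A -> ~D): min(1, 1 − 0.3 + 0.1) = 0.8
((~C -> A) /\ (~A -> ~D)) = min(0.9, 0.8) = 0.8
~B: Łukasiewicz ¬ gives 1 − 0.8 = 0.2
~~B: Łukasiewicz ¬ gives 1 − 0.2 = 0.8
~~~B: Łukasiewicz ¬ gives 1 − 0.8 = 0.2
~A: Łukasiewicz ¬ gives 1 − 0.7 = 0.3
(~~~B /\ ~A) = min(0.2, 0.3) = 0.2
~C: Łukasiewicz ¬ gives 1 − 0.2 = 0.8
(~C -> B): min(1, 1 − 0.8 + 0.8) = 1
((~~~B /\ ~A) -> (~C -> B)): min(1, 1 − 0.2 + 1) = 1
~A: Łukasiewicz ¬ gives 1 − 0.7 = 0.3
(((~~~B /\ ~A) -> (~C -> B)) /\ ~A) = min(1, 0.3) = 0.3
(((~C -> A) /\ (~A -> ~D)) /\ (((~~~B /\ ~A) -> (~C -> B)) /\ ~A)) = min(0.8, 0.3) = 0.3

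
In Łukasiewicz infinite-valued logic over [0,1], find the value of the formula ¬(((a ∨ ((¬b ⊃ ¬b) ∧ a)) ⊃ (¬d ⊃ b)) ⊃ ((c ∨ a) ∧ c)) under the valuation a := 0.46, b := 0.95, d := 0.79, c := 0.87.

¬b: Łukasiewicz ¬ gives 1 − 0.95 = 0.05
¬b: Łukasiewicz ¬ gives 1 − 0.95 = 0.05
(¬b ⊃ ¬b): min(1, 1 − 0.05 + 0.05) = 1
((¬b ⊃ ¬b) ∧ a) = min(1, 0.46) = 0.46
(a ∨ ((¬b ⊃ ¬b) ∧ a)) = max(0.46, 0.46) = 0.46
¬d: Łukasiewicz ¬ gives 1 − 0.79 = 0.21
(¬d ⊃ b): min(1, 1 − 0.21 + 0.95) = 1
((a ∨ ((¬b ⊃ ¬b) ∧ a)) ⊃ (¬d ⊃ b)): min(1, 1 − 0.46 + 1) = 1
(c ∨ a) = max(0.87, 0.46) = 0.87
((c ∨ a) ∧ c) = min(0.87, 0.87) = 0.87
(((a ∨ ((¬b ⊃ ¬b) ∧ a)) ⊃ (¬d ⊃ b)) ⊃ ((c ∨ a) ∧ c)): min(1, 1 − 1 + 0.87) = 0.87
¬(((a ∨ ((¬b ⊃ ¬b) ∧ a)) ⊃ (¬d ⊃ b)) ⊃ ((c ∨ a) ∧ c)): Łukasiewicz ¬ gives 1 − 0.87 = 0.13

0.13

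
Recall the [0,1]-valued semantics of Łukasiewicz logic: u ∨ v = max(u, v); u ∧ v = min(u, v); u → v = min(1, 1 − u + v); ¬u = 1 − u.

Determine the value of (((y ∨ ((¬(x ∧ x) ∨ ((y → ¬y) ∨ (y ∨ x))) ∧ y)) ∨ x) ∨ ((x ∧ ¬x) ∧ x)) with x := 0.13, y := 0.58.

(x ∧ x) = min(0.13, 0.13) = 0.13
¬(x ∧ x): Łukasiewicz ¬ gives 1 − 0.13 = 0.87
¬y: Łukasiewicz ¬ gives 1 − 0.58 = 0.42
(y → ¬y): min(1, 1 − 0.58 + 0.42) = 0.84
(y ∨ x) = max(0.58, 0.13) = 0.58
((y → ¬y) ∨ (y ∨ x)) = max(0.84, 0.58) = 0.84
(¬(x ∧ x) ∨ ((y → ¬y) ∨ (y ∨ x))) = max(0.87, 0.84) = 0.87
((¬(x ∧ x) ∨ ((y → ¬y) ∨ (y ∨ x))) ∧ y) = min(0.87, 0.58) = 0.58
(y ∨ ((¬(x ∧ x) ∨ ((y → ¬y) ∨ (y ∨ x))) ∧ y)) = max(0.58, 0.58) = 0.58
((y ∨ ((¬(x ∧ x) ∨ ((y → ¬y) ∨ (y ∨ x))) ∧ y)) ∨ x) = max(0.58, 0.13) = 0.58
¬x: Łukasiewicz ¬ gives 1 − 0.13 = 0.87
(x ∧ ¬x) = min(0.13, 0.87) = 0.13
((x ∧ ¬x) ∧ x) = min(0.13, 0.13) = 0.13
(((y ∨ ((¬(x ∧ x) ∨ ((y → ¬y) ∨ (y ∨ x))) ∧ y)) ∨ x) ∨ ((x ∧ ¬x) ∧ x)) = max(0.58, 0.13) = 0.58

0.58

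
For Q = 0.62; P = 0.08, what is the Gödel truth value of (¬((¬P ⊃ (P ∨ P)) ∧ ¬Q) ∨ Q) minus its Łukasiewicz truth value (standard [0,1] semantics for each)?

0.16

Gödel evaluation:
  ¬P: Gödel ¬ of 0.08 = 0 (operand ≠ 0)
  (P ∨ P) = max(0.08, 0.08) = 0.08
  (¬P ⊃ (P ∨ P)): 0 ≤ 0.08, so result = 1
  ¬Q: Gödel ¬ of 0.62 = 0 (operand ≠ 0)
  ((¬P ⊃ (P ∨ P)) ∧ ¬Q) = min(1, 0) = 0
  ¬((¬P ⊃ (P ∨ P)) ∧ ¬Q): Gödel ¬ of 0 = 1 (operand is 0)
  (¬((¬P ⊃ (P ∨ P)) ∧ ¬Q) ∨ Q) = max(1, 0.62) = 1
  Gödel value = 1
Łukasiewicz evaluation:
  ¬P: Łukasiewicz ¬ gives 1 − 0.08 = 0.92
  (P ∨ P) = max(0.08, 0.08) = 0.08
  (¬P ⊃ (P ∨ P)): min(1, 1 − 0.92 + 0.08) = 0.16
  ¬Q: Łukasiewicz ¬ gives 1 − 0.62 = 0.38
  ((¬P ⊃ (P ∨ P)) ∧ ¬Q) = min(0.16, 0.38) = 0.16
  ¬((¬P ⊃ (P ∨ P)) ∧ ¬Q): Łukasiewicz ¬ gives 1 − 0.16 = 0.84
  (¬((¬P ⊃ (P ∨ P)) ∧ ¬Q) ∨ Q) = max(0.84, 0.62) = 0.84
  Łukasiewicz value = 0.84
Difference: 1 − 0.84 = 0.16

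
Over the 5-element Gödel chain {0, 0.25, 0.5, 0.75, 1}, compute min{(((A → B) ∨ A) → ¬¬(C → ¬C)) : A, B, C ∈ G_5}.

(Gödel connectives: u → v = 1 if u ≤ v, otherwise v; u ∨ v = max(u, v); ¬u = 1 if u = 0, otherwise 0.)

The minimum is attained at A = 0, B = 0, C = 0.25:
  (A → B): 0 ≤ 0, so result = 1
  ((A → B) ∨ A) = max(1, 0) = 1
  ¬C: Gödel ¬ of 0.25 = 0 (operand ≠ 0)
  (C → ¬C): 0.25 > 0, so result = 0
  ¬(C → ¬C): Gödel ¬ of 0 = 1 (operand is 0)
  ¬¬(C → ¬C): Gödel ¬ of 1 = 0 (operand ≠ 0)
  (((A → B) ∨ A) → ¬¬(C → ¬C)): 1 > 0, so result = 0
Checking all 125 assignments confirms none give a value below 0.00.

0.00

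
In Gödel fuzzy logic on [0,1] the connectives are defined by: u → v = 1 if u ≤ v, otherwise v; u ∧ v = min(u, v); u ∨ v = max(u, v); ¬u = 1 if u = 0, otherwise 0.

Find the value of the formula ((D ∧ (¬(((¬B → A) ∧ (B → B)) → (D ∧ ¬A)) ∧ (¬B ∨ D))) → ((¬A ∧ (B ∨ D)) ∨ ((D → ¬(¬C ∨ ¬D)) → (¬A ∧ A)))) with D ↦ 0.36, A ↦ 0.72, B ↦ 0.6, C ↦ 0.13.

¬B: Gödel ¬ of 0.6 = 0 (operand ≠ 0)
(¬B → A): 0 ≤ 0.72, so result = 1
(B → B): 0.6 ≤ 0.6, so result = 1
((¬B → A) ∧ (B → B)) = min(1, 1) = 1
¬A: Gödel ¬ of 0.72 = 0 (operand ≠ 0)
(D ∧ ¬A) = min(0.36, 0) = 0
(((¬B → A) ∧ (B → B)) → (D ∧ ¬A)): 1 > 0, so result = 0
¬(((¬B → A) ∧ (B → B)) → (D ∧ ¬A)): Gödel ¬ of 0 = 1 (operand is 0)
¬B: Gödel ¬ of 0.6 = 0 (operand ≠ 0)
(¬B ∨ D) = max(0, 0.36) = 0.36
(¬(((¬B → A) ∧ (B → B)) → (D ∧ ¬A)) ∧ (¬B ∨ D)) = min(1, 0.36) = 0.36
(D ∧ (¬(((¬B → A) ∧ (B → B)) → (D ∧ ¬A)) ∧ (¬B ∨ D))) = min(0.36, 0.36) = 0.36
¬A: Gödel ¬ of 0.72 = 0 (operand ≠ 0)
(B ∨ D) = max(0.6, 0.36) = 0.6
(¬A ∧ (B ∨ D)) = min(0, 0.6) = 0
¬C: Gödel ¬ of 0.13 = 0 (operand ≠ 0)
¬D: Gödel ¬ of 0.36 = 0 (operand ≠ 0)
(¬C ∨ ¬D) = max(0, 0) = 0
¬(¬C ∨ ¬D): Gödel ¬ of 0 = 1 (operand is 0)
(D → ¬(¬C ∨ ¬D)): 0.36 ≤ 1, so result = 1
¬A: Gödel ¬ of 0.72 = 0 (operand ≠ 0)
(¬A ∧ A) = min(0, 0.72) = 0
((D → ¬(¬C ∨ ¬D)) → (¬A ∧ A)): 1 > 0, so result = 0
((¬A ∧ (B ∨ D)) ∨ ((D → ¬(¬C ∨ ¬D)) → (¬A ∧ A))) = max(0, 0) = 0
((D ∧ (¬(((¬B → A) ∧ (B → B)) → (D ∧ ¬A)) ∧ (¬B ∨ D))) → ((¬A ∧ (B ∨ D)) ∨ ((D → ¬(¬C ∨ ¬D)) → (¬A ∧ A)))): 0.36 > 0, so result = 0

0.00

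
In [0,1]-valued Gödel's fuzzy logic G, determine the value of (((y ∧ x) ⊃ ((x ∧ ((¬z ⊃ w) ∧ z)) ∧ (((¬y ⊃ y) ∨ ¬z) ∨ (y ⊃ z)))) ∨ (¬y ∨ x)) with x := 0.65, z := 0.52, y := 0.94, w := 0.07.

(y ∧ x) = min(0.94, 0.65) = 0.65
¬z: Gödel ¬ of 0.52 = 0 (operand ≠ 0)
(¬z ⊃ w): 0 ≤ 0.07, so result = 1
((¬z ⊃ w) ∧ z) = min(1, 0.52) = 0.52
(x ∧ ((¬z ⊃ w) ∧ z)) = min(0.65, 0.52) = 0.52
¬y: Gödel ¬ of 0.94 = 0 (operand ≠ 0)
(¬y ⊃ y): 0 ≤ 0.94, so result = 1
¬z: Gödel ¬ of 0.52 = 0 (operand ≠ 0)
((¬y ⊃ y) ∨ ¬z) = max(1, 0) = 1
(y ⊃ z): 0.94 > 0.52, so result = 0.52
(((¬y ⊃ y) ∨ ¬z) ∨ (y ⊃ z)) = max(1, 0.52) = 1
((x ∧ ((¬z ⊃ w) ∧ z)) ∧ (((¬y ⊃ y) ∨ ¬z) ∨ (y ⊃ z))) = min(0.52, 1) = 0.52
((y ∧ x) ⊃ ((x ∧ ((¬z ⊃ w) ∧ z)) ∧ (((¬y ⊃ y) ∨ ¬z) ∨ (y ⊃ z)))): 0.65 > 0.52, so result = 0.52
¬y: Gödel ¬ of 0.94 = 0 (operand ≠ 0)
(¬y ∨ x) = max(0, 0.65) = 0.65
(((y ∧ x) ⊃ ((x ∧ ((¬z ⊃ w) ∧ z)) ∧ (((¬y ⊃ y) ∨ ¬z) ∨ (y ⊃ z)))) ∨ (¬y ∨ x)) = max(0.52, 0.65) = 0.65

0.65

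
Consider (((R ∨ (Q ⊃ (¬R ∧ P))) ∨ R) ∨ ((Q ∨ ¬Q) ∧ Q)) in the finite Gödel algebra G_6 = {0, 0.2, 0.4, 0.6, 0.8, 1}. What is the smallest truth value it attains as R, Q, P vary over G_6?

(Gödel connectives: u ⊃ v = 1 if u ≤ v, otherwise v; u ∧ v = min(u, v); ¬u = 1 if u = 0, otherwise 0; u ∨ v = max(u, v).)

0.20

The minimum is attained at R = 0, Q = 0.2, P = 0:
  ¬R: Gödel ¬ of 0 = 1 (operand is 0)
  (¬R ∧ P) = min(1, 0) = 0
  (Q ⊃ (¬R ∧ P)): 0.2 > 0, so result = 0
  (R ∨ (Q ⊃ (¬R ∧ P))) = max(0, 0) = 0
  ((R ∨ (Q ⊃ (¬R ∧ P))) ∨ R) = max(0, 0) = 0
  ¬Q: Gödel ¬ of 0.2 = 0 (operand ≠ 0)
  (Q ∨ ¬Q) = max(0.2, 0) = 0.2
  ((Q ∨ ¬Q) ∧ Q) = min(0.2, 0.2) = 0.2
  (((R ∨ (Q ⊃ (¬R ∧ P))) ∨ R) ∨ ((Q ∨ ¬Q) ∧ Q)) = max(0, 0.2) = 0.2
Checking all 216 assignments confirms none give a value below 0.20.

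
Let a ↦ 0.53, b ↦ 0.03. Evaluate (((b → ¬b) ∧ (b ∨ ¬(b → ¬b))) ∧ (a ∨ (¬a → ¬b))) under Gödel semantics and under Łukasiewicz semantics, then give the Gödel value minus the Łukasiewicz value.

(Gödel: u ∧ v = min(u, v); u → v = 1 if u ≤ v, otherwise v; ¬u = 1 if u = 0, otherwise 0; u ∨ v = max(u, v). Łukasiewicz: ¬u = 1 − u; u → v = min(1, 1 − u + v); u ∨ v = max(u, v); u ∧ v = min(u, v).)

Gödel evaluation:
  ¬b: Gödel ¬ of 0.03 = 0 (operand ≠ 0)
  (b → ¬b): 0.03 > 0, so result = 0
  ¬b: Gödel ¬ of 0.03 = 0 (operand ≠ 0)
  (b → ¬b): 0.03 > 0, so result = 0
  ¬(b → ¬b): Gödel ¬ of 0 = 1 (operand is 0)
  (b ∨ ¬(b → ¬b)) = max(0.03, 1) = 1
  ((b → ¬b) ∧ (b ∨ ¬(b → ¬b))) = min(0, 1) = 0
  ¬a: Gödel ¬ of 0.53 = 0 (operand ≠ 0)
  ¬b: Gödel ¬ of 0.03 = 0 (operand ≠ 0)
  (¬a → ¬b): 0 ≤ 0, so result = 1
  (a ∨ (¬a → ¬b)) = max(0.53, 1) = 1
  (((b → ¬b) ∧ (b ∨ ¬(b → ¬b))) ∧ (a ∨ (¬a → ¬b))) = min(0, 1) = 0
  Gödel value = 0
Łukasiewicz evaluation:
  ¬b: Łukasiewicz ¬ gives 1 − 0.03 = 0.97
  (b → ¬b): min(1, 1 − 0.03 + 0.97) = 1
  ¬b: Łukasiewicz ¬ gives 1 − 0.03 = 0.97
  (b → ¬b): min(1, 1 − 0.03 + 0.97) = 1
  ¬(b → ¬b): Łukasiewicz ¬ gives 1 − 1 = 0
  (b ∨ ¬(b → ¬b)) = max(0.03, 0) = 0.03
  ((b → ¬b) ∧ (b ∨ ¬(b → ¬b))) = min(1, 0.03) = 0.03
  ¬a: Łukasiewicz ¬ gives 1 − 0.53 = 0.47
  ¬b: Łukasiewicz ¬ gives 1 − 0.03 = 0.97
  (¬a → ¬b): min(1, 1 − 0.47 + 0.97) = 1
  (a ∨ (¬a → ¬b)) = max(0.53, 1) = 1
  (((b → ¬b) ∧ (b ∨ ¬(b → ¬b))) ∧ (a ∨ (¬a → ¬b))) = min(0.03, 1) = 0.03
  Łukasiewicz value = 0.03
Difference: 0 − 0.03 = -0.03

-0.03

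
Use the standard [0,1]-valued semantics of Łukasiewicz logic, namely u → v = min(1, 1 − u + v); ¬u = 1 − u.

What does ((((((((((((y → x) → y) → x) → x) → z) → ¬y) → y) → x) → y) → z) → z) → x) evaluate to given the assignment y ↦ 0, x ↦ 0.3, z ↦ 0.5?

0.80

(y → x): min(1, 1 − 0 + 0.3) = 1
((y → x) → y): min(1, 1 − 1 + 0) = 0
(((y → x) → y) → x): min(1, 1 − 0 + 0.3) = 1
((((y → x) → y) → x) → x): min(1, 1 − 1 + 0.3) = 0.3
(((((y → x) → y) → x) → x) → z): min(1, 1 − 0.3 + 0.5) = 1
¬y: Łukasiewicz ¬ gives 1 − 0 = 1
((((((y → x) → y) → x) → x) → z) → ¬y): min(1, 1 − 1 + 1) = 1
(((((((y → x) → y) → x) → x) → z) → ¬y) → y): min(1, 1 − 1 + 0) = 0
((((((((y → x) → y) → x) → x) → z) → ¬y) → y) → x): min(1, 1 − 0 + 0.3) = 1
(((((((((y → x) → y) → x) → x) → z) → ¬y) → y) → x) → y): min(1, 1 − 1 + 0) = 0
((((((((((y → x) → y) → x) → x) → z) → ¬y) → y) → x) → y) → z): min(1, 1 − 0 + 0.5) = 1
(((((((((((y → x) → y) → x) → x) → z) → ¬y) → y) → x) → y) → z) → z): min(1, 1 − 1 + 0.5) = 0.5
((((((((((((y → x) → y) → x) → x) → z) → ¬y) → y) → x) → y) → z) → z) → x): min(1, 1 − 0.5 + 0.3) = 0.8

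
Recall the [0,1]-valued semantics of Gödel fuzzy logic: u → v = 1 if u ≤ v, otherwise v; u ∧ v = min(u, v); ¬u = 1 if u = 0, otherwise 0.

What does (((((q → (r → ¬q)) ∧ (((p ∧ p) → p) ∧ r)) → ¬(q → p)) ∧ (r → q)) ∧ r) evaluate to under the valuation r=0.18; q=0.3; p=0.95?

0.18

¬q: Gödel ¬ of 0.3 = 0 (operand ≠ 0)
(r → ¬q): 0.18 > 0, so result = 0
(q → (r → ¬q)): 0.3 > 0, so result = 0
(p ∧ p) = min(0.95, 0.95) = 0.95
((p ∧ p) → p): 0.95 ≤ 0.95, so result = 1
(((p ∧ p) → p) ∧ r) = min(1, 0.18) = 0.18
((q → (r → ¬q)) ∧ (((p ∧ p) → p) ∧ r)) = min(0, 0.18) = 0
(q → p): 0.3 ≤ 0.95, so result = 1
¬(q → p): Gödel ¬ of 1 = 0 (operand ≠ 0)
(((q → (r → ¬q)) ∧ (((p ∧ p) → p) ∧ r)) → ¬(q → p)): 0 ≤ 0, so result = 1
(r → q): 0.18 ≤ 0.3, so result = 1
((((q → (r → ¬q)) ∧ (((p ∧ p) → p) ∧ r)) → ¬(q → p)) ∧ (r → q)) = min(1, 1) = 1
(((((q → (r → ¬q)) ∧ (((p ∧ p) → p) ∧ r)) → ¬(q → p)) ∧ (r → q)) ∧ r) = min(1, 0.18) = 0.18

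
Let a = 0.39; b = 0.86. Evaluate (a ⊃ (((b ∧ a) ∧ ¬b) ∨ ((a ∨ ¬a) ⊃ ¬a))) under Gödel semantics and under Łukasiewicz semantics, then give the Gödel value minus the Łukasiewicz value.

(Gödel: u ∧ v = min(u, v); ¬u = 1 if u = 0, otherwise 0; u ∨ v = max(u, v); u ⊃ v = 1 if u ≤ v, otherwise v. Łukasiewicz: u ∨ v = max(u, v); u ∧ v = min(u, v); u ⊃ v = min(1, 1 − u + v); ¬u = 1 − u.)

Gödel evaluation:
  (b ∧ a) = min(0.86, 0.39) = 0.39
  ¬b: Gödel ¬ of 0.86 = 0 (operand ≠ 0)
  ((b ∧ a) ∧ ¬b) = min(0.39, 0) = 0
  ¬a: Gödel ¬ of 0.39 = 0 (operand ≠ 0)
  (a ∨ ¬a) = max(0.39, 0) = 0.39
  ¬a: Gödel ¬ of 0.39 = 0 (operand ≠ 0)
  ((a ∨ ¬a) ⊃ ¬a): 0.39 > 0, so result = 0
  (((b ∧ a) ∧ ¬b) ∨ ((a ∨ ¬a) ⊃ ¬a)) = max(0, 0) = 0
  (a ⊃ (((b ∧ a) ∧ ¬b) ∨ ((a ∨ ¬a) ⊃ ¬a))): 0.39 > 0, so result = 0
  Gödel value = 0
Łukasiewicz evaluation:
  (b ∧ a) = min(0.86, 0.39) = 0.39
  ¬b: Łukasiewicz ¬ gives 1 − 0.86 = 0.14
  ((b ∧ a) ∧ ¬b) = min(0.39, 0.14) = 0.14
  ¬a: Łukasiewicz ¬ gives 1 − 0.39 = 0.61
  (a ∨ ¬a) = max(0.39, 0.61) = 0.61
  ¬a: Łukasiewicz ¬ gives 1 − 0.39 = 0.61
  ((a ∨ ¬a) ⊃ ¬a): min(1, 1 − 0.61 + 0.61) = 1
  (((b ∧ a) ∧ ¬b) ∨ ((a ∨ ¬a) ⊃ ¬a)) = max(0.14, 1) = 1
  (a ⊃ (((b ∧ a) ∧ ¬b) ∨ ((a ∨ ¬a) ⊃ ¬a))): min(1, 1 − 0.39 + 1) = 1
  Łukasiewicz value = 1
Difference: 0 − 1 = -1.00

-1.00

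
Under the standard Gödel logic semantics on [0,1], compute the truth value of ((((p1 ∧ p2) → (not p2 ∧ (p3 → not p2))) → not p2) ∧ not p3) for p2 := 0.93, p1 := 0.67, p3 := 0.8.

0.00

(p1 ∧ p2) = min(0.67, 0.93) = 0.67
not p2: Gödel ¬ of 0.93 = 0 (operand ≠ 0)
not p2: Gödel ¬ of 0.93 = 0 (operand ≠ 0)
(p3 → not p2): 0.8 > 0, so result = 0
(not p2 ∧ (p3 → not p2)) = min(0, 0) = 0
((p1 ∧ p2) → (not p2 ∧ (p3 → not p2))): 0.67 > 0, so result = 0
not p2: Gödel ¬ of 0.93 = 0 (operand ≠ 0)
(((p1 ∧ p2) → (not p2 ∧ (p3 → not p2))) → not p2): 0 ≤ 0, so result = 1
not p3: Gödel ¬ of 0.8 = 0 (operand ≠ 0)
((((p1 ∧ p2) → (not p2 ∧ (p3 → not p2))) → not p2) ∧ not p3) = min(1, 0) = 0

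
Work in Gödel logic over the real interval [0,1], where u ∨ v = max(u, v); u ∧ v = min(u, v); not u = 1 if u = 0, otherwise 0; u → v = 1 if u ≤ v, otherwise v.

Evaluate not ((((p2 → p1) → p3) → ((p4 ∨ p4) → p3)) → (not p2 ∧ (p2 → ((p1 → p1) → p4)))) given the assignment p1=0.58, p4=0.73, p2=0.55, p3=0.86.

1.00

(p2 → p1): 0.55 ≤ 0.58, so result = 1
((p2 → p1) → p3): 1 > 0.86, so result = 0.86
(p4 ∨ p4) = max(0.73, 0.73) = 0.73
((p4 ∨ p4) → p3): 0.73 ≤ 0.86, so result = 1
(((p2 → p1) → p3) → ((p4 ∨ p4) → p3)): 0.86 ≤ 1, so result = 1
not p2: Gödel ¬ of 0.55 = 0 (operand ≠ 0)
(p1 → p1): 0.58 ≤ 0.58, so result = 1
((p1 → p1) → p4): 1 > 0.73, so result = 0.73
(p2 → ((p1 → p1) → p4)): 0.55 ≤ 0.73, so result = 1
(not p2 ∧ (p2 → ((p1 → p1) → p4))) = min(0, 1) = 0
((((p2 → p1) → p3) → ((p4 ∨ p4) → p3)) → (not p2 ∧ (p2 → ((p1 → p1) → p4)))): 1 > 0, so result = 0
not ((((p2 → p1) → p3) → ((p4 ∨ p4) → p3)) → (not p2 ∧ (p2 → ((p1 → p1) → p4)))): Gödel ¬ of 0 = 1 (operand is 0)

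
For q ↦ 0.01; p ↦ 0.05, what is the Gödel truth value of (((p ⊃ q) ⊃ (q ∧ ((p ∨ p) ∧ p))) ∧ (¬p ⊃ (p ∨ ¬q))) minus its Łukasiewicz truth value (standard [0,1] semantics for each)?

Gödel evaluation:
  (p ⊃ q): 0.05 > 0.01, so result = 0.01
  (p ∨ p) = max(0.05, 0.05) = 0.05
  ((p ∨ p) ∧ p) = min(0.05, 0.05) = 0.05
  (q ∧ ((p ∨ p) ∧ p)) = min(0.01, 0.05) = 0.01
  ((p ⊃ q) ⊃ (q ∧ ((p ∨ p) ∧ p))): 0.01 ≤ 0.01, so result = 1
  ¬p: Gödel ¬ of 0.05 = 0 (operand ≠ 0)
  ¬q: Gödel ¬ of 0.01 = 0 (operand ≠ 0)
  (p ∨ ¬q) = max(0.05, 0) = 0.05
  (¬p ⊃ (p ∨ ¬q)): 0 ≤ 0.05, so result = 1
  (((p ⊃ q) ⊃ (q ∧ ((p ∨ p) ∧ p))) ∧ (¬p ⊃ (p ∨ ¬q))) = min(1, 1) = 1
  Gödel value = 1
Łukasiewicz evaluation:
  (p ⊃ q): min(1, 1 − 0.05 + 0.01) = 0.96
  (p ∨ p) = max(0.05, 0.05) = 0.05
  ((p ∨ p) ∧ p) = min(0.05, 0.05) = 0.05
  (q ∧ ((p ∨ p) ∧ p)) = min(0.01, 0.05) = 0.01
  ((p ⊃ q) ⊃ (q ∧ ((p ∨ p) ∧ p))): min(1, 1 − 0.96 + 0.01) = 0.05
  ¬p: Łukasiewicz ¬ gives 1 − 0.05 = 0.95
  ¬q: Łukasiewicz ¬ gives 1 − 0.01 = 0.99
  (p ∨ ¬q) = max(0.05, 0.99) = 0.99
  (¬p ⊃ (p ∨ ¬q)): min(1, 1 − 0.95 + 0.99) = 1
  (((p ⊃ q) ⊃ (q ∧ ((p ∨ p) ∧ p))) ∧ (¬p ⊃ (p ∨ ¬q))) = min(0.05, 1) = 0.05
  Łukasiewicz value = 0.05
Difference: 1 − 0.05 = 0.95

0.95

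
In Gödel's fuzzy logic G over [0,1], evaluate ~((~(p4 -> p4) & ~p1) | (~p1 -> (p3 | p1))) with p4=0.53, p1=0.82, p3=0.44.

0.00

(p4 -> p4): 0.53 ≤ 0.53, so result = 1
~(p4 -> p4): Gödel ¬ of 1 = 0 (operand ≠ 0)
~p1: Gödel ¬ of 0.82 = 0 (operand ≠ 0)
(~(p4 -> p4) & ~p1) = min(0, 0) = 0
~p1: Gödel ¬ of 0.82 = 0 (operand ≠ 0)
(p3 | p1) = max(0.44, 0.82) = 0.82
(~p1 -> (p3 | p1)): 0 ≤ 0.82, so result = 1
((~(p4 -> p4) & ~p1) | (~p1 -> (p3 | p1))) = max(0, 1) = 1
~((~(p4 -> p4) & ~p1) | (~p1 -> (p3 | p1))): Gödel ¬ of 1 = 0 (operand ≠ 0)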